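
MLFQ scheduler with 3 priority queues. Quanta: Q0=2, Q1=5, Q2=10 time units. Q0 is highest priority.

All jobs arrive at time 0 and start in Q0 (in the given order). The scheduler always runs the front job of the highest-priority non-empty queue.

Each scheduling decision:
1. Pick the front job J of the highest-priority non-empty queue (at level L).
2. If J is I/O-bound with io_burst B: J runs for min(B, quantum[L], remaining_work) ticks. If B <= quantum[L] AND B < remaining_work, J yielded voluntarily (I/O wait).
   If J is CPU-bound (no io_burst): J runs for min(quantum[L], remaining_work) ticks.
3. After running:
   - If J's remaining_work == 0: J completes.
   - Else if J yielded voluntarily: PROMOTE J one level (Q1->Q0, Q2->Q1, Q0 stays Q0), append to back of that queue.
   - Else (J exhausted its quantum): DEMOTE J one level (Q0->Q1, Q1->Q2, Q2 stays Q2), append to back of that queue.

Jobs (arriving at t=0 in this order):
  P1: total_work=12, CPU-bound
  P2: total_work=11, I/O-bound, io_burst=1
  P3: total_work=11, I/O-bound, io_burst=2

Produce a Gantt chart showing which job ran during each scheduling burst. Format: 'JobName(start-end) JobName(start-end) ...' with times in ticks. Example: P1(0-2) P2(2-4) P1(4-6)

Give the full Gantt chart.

Answer: P1(0-2) P2(2-3) P3(3-5) P2(5-6) P3(6-8) P2(8-9) P3(9-11) P2(11-12) P3(12-14) P2(14-15) P3(15-17) P2(17-18) P3(18-19) P2(19-20) P2(20-21) P2(21-22) P2(22-23) P2(23-24) P1(24-29) P1(29-34)

Derivation:
t=0-2: P1@Q0 runs 2, rem=10, quantum used, demote→Q1. Q0=[P2,P3] Q1=[P1] Q2=[]
t=2-3: P2@Q0 runs 1, rem=10, I/O yield, promote→Q0. Q0=[P3,P2] Q1=[P1] Q2=[]
t=3-5: P3@Q0 runs 2, rem=9, I/O yield, promote→Q0. Q0=[P2,P3] Q1=[P1] Q2=[]
t=5-6: P2@Q0 runs 1, rem=9, I/O yield, promote→Q0. Q0=[P3,P2] Q1=[P1] Q2=[]
t=6-8: P3@Q0 runs 2, rem=7, I/O yield, promote→Q0. Q0=[P2,P3] Q1=[P1] Q2=[]
t=8-9: P2@Q0 runs 1, rem=8, I/O yield, promote→Q0. Q0=[P3,P2] Q1=[P1] Q2=[]
t=9-11: P3@Q0 runs 2, rem=5, I/O yield, promote→Q0. Q0=[P2,P3] Q1=[P1] Q2=[]
t=11-12: P2@Q0 runs 1, rem=7, I/O yield, promote→Q0. Q0=[P3,P2] Q1=[P1] Q2=[]
t=12-14: P3@Q0 runs 2, rem=3, I/O yield, promote→Q0. Q0=[P2,P3] Q1=[P1] Q2=[]
t=14-15: P2@Q0 runs 1, rem=6, I/O yield, promote→Q0. Q0=[P3,P2] Q1=[P1] Q2=[]
t=15-17: P3@Q0 runs 2, rem=1, I/O yield, promote→Q0. Q0=[P2,P3] Q1=[P1] Q2=[]
t=17-18: P2@Q0 runs 1, rem=5, I/O yield, promote→Q0. Q0=[P3,P2] Q1=[P1] Q2=[]
t=18-19: P3@Q0 runs 1, rem=0, completes. Q0=[P2] Q1=[P1] Q2=[]
t=19-20: P2@Q0 runs 1, rem=4, I/O yield, promote→Q0. Q0=[P2] Q1=[P1] Q2=[]
t=20-21: P2@Q0 runs 1, rem=3, I/O yield, promote→Q0. Q0=[P2] Q1=[P1] Q2=[]
t=21-22: P2@Q0 runs 1, rem=2, I/O yield, promote→Q0. Q0=[P2] Q1=[P1] Q2=[]
t=22-23: P2@Q0 runs 1, rem=1, I/O yield, promote→Q0. Q0=[P2] Q1=[P1] Q2=[]
t=23-24: P2@Q0 runs 1, rem=0, completes. Q0=[] Q1=[P1] Q2=[]
t=24-29: P1@Q1 runs 5, rem=5, quantum used, demote→Q2. Q0=[] Q1=[] Q2=[P1]
t=29-34: P1@Q2 runs 5, rem=0, completes. Q0=[] Q1=[] Q2=[]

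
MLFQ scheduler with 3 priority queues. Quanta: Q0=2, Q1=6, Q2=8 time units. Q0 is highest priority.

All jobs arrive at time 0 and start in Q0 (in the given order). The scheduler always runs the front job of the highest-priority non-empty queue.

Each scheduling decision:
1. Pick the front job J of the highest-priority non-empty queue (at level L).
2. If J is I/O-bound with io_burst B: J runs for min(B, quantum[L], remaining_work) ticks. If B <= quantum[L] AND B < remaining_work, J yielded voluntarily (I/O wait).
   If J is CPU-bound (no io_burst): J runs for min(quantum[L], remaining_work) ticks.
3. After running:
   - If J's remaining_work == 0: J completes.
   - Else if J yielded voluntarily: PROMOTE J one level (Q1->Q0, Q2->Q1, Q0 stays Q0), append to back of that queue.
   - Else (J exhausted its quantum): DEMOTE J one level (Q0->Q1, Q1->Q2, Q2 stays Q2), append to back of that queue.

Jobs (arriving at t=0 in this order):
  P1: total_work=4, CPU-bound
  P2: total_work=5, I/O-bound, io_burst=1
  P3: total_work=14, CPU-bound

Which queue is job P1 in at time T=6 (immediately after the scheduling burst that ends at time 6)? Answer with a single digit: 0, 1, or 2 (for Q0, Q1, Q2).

Answer: 1

Derivation:
t=0-2: P1@Q0 runs 2, rem=2, quantum used, demote→Q1. Q0=[P2,P3] Q1=[P1] Q2=[]
t=2-3: P2@Q0 runs 1, rem=4, I/O yield, promote→Q0. Q0=[P3,P2] Q1=[P1] Q2=[]
t=3-5: P3@Q0 runs 2, rem=12, quantum used, demote→Q1. Q0=[P2] Q1=[P1,P3] Q2=[]
t=5-6: P2@Q0 runs 1, rem=3, I/O yield, promote→Q0. Q0=[P2] Q1=[P1,P3] Q2=[]
t=6-7: P2@Q0 runs 1, rem=2, I/O yield, promote→Q0. Q0=[P2] Q1=[P1,P3] Q2=[]
t=7-8: P2@Q0 runs 1, rem=1, I/O yield, promote→Q0. Q0=[P2] Q1=[P1,P3] Q2=[]
t=8-9: P2@Q0 runs 1, rem=0, completes. Q0=[] Q1=[P1,P3] Q2=[]
t=9-11: P1@Q1 runs 2, rem=0, completes. Q0=[] Q1=[P3] Q2=[]
t=11-17: P3@Q1 runs 6, rem=6, quantum used, demote→Q2. Q0=[] Q1=[] Q2=[P3]
t=17-23: P3@Q2 runs 6, rem=0, completes. Q0=[] Q1=[] Q2=[]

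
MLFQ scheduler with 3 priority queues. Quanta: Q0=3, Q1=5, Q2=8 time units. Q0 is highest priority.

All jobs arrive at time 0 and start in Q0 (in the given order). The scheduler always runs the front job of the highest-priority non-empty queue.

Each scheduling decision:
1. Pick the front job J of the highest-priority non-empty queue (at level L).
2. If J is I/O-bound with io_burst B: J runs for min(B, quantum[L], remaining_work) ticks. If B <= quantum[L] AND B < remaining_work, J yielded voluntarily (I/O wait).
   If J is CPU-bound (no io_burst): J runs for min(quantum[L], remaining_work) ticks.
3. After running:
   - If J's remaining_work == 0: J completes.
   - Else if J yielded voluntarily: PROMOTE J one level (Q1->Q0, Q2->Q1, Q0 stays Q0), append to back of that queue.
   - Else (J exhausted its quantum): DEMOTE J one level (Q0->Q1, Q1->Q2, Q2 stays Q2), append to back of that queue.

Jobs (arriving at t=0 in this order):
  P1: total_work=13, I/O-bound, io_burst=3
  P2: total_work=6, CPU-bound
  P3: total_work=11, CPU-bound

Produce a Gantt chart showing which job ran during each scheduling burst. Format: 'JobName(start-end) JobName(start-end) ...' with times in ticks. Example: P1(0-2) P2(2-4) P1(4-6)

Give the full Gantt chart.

Answer: P1(0-3) P2(3-6) P3(6-9) P1(9-12) P1(12-15) P1(15-18) P1(18-19) P2(19-22) P3(22-27) P3(27-30)

Derivation:
t=0-3: P1@Q0 runs 3, rem=10, I/O yield, promote→Q0. Q0=[P2,P3,P1] Q1=[] Q2=[]
t=3-6: P2@Q0 runs 3, rem=3, quantum used, demote→Q1. Q0=[P3,P1] Q1=[P2] Q2=[]
t=6-9: P3@Q0 runs 3, rem=8, quantum used, demote→Q1. Q0=[P1] Q1=[P2,P3] Q2=[]
t=9-12: P1@Q0 runs 3, rem=7, I/O yield, promote→Q0. Q0=[P1] Q1=[P2,P3] Q2=[]
t=12-15: P1@Q0 runs 3, rem=4, I/O yield, promote→Q0. Q0=[P1] Q1=[P2,P3] Q2=[]
t=15-18: P1@Q0 runs 3, rem=1, I/O yield, promote→Q0. Q0=[P1] Q1=[P2,P3] Q2=[]
t=18-19: P1@Q0 runs 1, rem=0, completes. Q0=[] Q1=[P2,P3] Q2=[]
t=19-22: P2@Q1 runs 3, rem=0, completes. Q0=[] Q1=[P3] Q2=[]
t=22-27: P3@Q1 runs 5, rem=3, quantum used, demote→Q2. Q0=[] Q1=[] Q2=[P3]
t=27-30: P3@Q2 runs 3, rem=0, completes. Q0=[] Q1=[] Q2=[]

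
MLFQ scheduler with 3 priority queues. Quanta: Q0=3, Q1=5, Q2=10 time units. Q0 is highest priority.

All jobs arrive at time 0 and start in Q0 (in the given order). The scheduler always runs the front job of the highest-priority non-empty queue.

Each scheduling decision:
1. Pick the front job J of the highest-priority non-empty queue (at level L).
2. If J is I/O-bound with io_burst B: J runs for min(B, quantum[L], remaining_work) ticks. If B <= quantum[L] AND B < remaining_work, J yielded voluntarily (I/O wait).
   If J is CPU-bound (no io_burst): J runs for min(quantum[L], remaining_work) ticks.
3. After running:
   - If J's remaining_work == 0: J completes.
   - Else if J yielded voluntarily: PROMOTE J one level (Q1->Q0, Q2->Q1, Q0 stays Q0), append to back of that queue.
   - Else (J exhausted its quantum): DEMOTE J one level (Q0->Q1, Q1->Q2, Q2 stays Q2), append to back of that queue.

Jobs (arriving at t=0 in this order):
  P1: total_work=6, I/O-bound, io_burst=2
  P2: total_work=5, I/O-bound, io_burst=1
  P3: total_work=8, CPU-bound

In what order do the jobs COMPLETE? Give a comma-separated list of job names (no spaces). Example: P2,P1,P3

t=0-2: P1@Q0 runs 2, rem=4, I/O yield, promote→Q0. Q0=[P2,P3,P1] Q1=[] Q2=[]
t=2-3: P2@Q0 runs 1, rem=4, I/O yield, promote→Q0. Q0=[P3,P1,P2] Q1=[] Q2=[]
t=3-6: P3@Q0 runs 3, rem=5, quantum used, demote→Q1. Q0=[P1,P2] Q1=[P3] Q2=[]
t=6-8: P1@Q0 runs 2, rem=2, I/O yield, promote→Q0. Q0=[P2,P1] Q1=[P3] Q2=[]
t=8-9: P2@Q0 runs 1, rem=3, I/O yield, promote→Q0. Q0=[P1,P2] Q1=[P3] Q2=[]
t=9-11: P1@Q0 runs 2, rem=0, completes. Q0=[P2] Q1=[P3] Q2=[]
t=11-12: P2@Q0 runs 1, rem=2, I/O yield, promote→Q0. Q0=[P2] Q1=[P3] Q2=[]
t=12-13: P2@Q0 runs 1, rem=1, I/O yield, promote→Q0. Q0=[P2] Q1=[P3] Q2=[]
t=13-14: P2@Q0 runs 1, rem=0, completes. Q0=[] Q1=[P3] Q2=[]
t=14-19: P3@Q1 runs 5, rem=0, completes. Q0=[] Q1=[] Q2=[]

Answer: P1,P2,P3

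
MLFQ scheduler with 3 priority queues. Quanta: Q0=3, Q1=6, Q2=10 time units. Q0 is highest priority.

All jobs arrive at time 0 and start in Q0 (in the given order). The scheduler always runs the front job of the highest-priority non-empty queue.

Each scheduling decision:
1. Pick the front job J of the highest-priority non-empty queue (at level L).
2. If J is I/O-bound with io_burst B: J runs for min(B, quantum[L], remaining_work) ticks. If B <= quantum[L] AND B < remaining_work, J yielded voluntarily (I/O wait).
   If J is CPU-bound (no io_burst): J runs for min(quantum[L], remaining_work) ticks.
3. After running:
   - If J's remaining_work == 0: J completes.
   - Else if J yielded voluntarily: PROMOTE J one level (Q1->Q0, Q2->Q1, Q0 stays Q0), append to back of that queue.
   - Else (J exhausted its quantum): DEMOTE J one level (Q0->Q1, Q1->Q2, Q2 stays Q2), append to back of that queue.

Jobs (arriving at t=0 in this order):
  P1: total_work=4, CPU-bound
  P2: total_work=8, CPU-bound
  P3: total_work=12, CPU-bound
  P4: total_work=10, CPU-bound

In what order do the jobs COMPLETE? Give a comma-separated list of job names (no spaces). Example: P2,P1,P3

t=0-3: P1@Q0 runs 3, rem=1, quantum used, demote→Q1. Q0=[P2,P3,P4] Q1=[P1] Q2=[]
t=3-6: P2@Q0 runs 3, rem=5, quantum used, demote→Q1. Q0=[P3,P4] Q1=[P1,P2] Q2=[]
t=6-9: P3@Q0 runs 3, rem=9, quantum used, demote→Q1. Q0=[P4] Q1=[P1,P2,P3] Q2=[]
t=9-12: P4@Q0 runs 3, rem=7, quantum used, demote→Q1. Q0=[] Q1=[P1,P2,P3,P4] Q2=[]
t=12-13: P1@Q1 runs 1, rem=0, completes. Q0=[] Q1=[P2,P3,P4] Q2=[]
t=13-18: P2@Q1 runs 5, rem=0, completes. Q0=[] Q1=[P3,P4] Q2=[]
t=18-24: P3@Q1 runs 6, rem=3, quantum used, demote→Q2. Q0=[] Q1=[P4] Q2=[P3]
t=24-30: P4@Q1 runs 6, rem=1, quantum used, demote→Q2. Q0=[] Q1=[] Q2=[P3,P4]
t=30-33: P3@Q2 runs 3, rem=0, completes. Q0=[] Q1=[] Q2=[P4]
t=33-34: P4@Q2 runs 1, rem=0, completes. Q0=[] Q1=[] Q2=[]

Answer: P1,P2,P3,P4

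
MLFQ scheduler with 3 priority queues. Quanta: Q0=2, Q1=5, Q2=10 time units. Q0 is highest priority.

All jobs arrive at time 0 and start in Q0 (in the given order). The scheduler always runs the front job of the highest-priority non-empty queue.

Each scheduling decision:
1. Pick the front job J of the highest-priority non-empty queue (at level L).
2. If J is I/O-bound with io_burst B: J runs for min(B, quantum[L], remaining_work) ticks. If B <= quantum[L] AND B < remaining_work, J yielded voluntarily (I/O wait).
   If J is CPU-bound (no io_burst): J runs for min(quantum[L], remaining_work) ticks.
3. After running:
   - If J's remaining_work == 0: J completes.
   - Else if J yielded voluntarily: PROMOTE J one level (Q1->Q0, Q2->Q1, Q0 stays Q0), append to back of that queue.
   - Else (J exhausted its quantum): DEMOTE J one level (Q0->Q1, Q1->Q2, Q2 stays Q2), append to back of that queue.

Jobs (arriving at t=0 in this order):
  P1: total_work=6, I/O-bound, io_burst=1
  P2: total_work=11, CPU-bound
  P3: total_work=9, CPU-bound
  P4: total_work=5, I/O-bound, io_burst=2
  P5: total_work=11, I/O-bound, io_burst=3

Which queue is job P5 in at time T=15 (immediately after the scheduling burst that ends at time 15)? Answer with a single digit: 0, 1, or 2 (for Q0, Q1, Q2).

Answer: 1

Derivation:
t=0-1: P1@Q0 runs 1, rem=5, I/O yield, promote→Q0. Q0=[P2,P3,P4,P5,P1] Q1=[] Q2=[]
t=1-3: P2@Q0 runs 2, rem=9, quantum used, demote→Q1. Q0=[P3,P4,P5,P1] Q1=[P2] Q2=[]
t=3-5: P3@Q0 runs 2, rem=7, quantum used, demote→Q1. Q0=[P4,P5,P1] Q1=[P2,P3] Q2=[]
t=5-7: P4@Q0 runs 2, rem=3, I/O yield, promote→Q0. Q0=[P5,P1,P4] Q1=[P2,P3] Q2=[]
t=7-9: P5@Q0 runs 2, rem=9, quantum used, demote→Q1. Q0=[P1,P4] Q1=[P2,P3,P5] Q2=[]
t=9-10: P1@Q0 runs 1, rem=4, I/O yield, promote→Q0. Q0=[P4,P1] Q1=[P2,P3,P5] Q2=[]
t=10-12: P4@Q0 runs 2, rem=1, I/O yield, promote→Q0. Q0=[P1,P4] Q1=[P2,P3,P5] Q2=[]
t=12-13: P1@Q0 runs 1, rem=3, I/O yield, promote→Q0. Q0=[P4,P1] Q1=[P2,P3,P5] Q2=[]
t=13-14: P4@Q0 runs 1, rem=0, completes. Q0=[P1] Q1=[P2,P3,P5] Q2=[]
t=14-15: P1@Q0 runs 1, rem=2, I/O yield, promote→Q0. Q0=[P1] Q1=[P2,P3,P5] Q2=[]
t=15-16: P1@Q0 runs 1, rem=1, I/O yield, promote→Q0. Q0=[P1] Q1=[P2,P3,P5] Q2=[]
t=16-17: P1@Q0 runs 1, rem=0, completes. Q0=[] Q1=[P2,P3,P5] Q2=[]
t=17-22: P2@Q1 runs 5, rem=4, quantum used, demote→Q2. Q0=[] Q1=[P3,P5] Q2=[P2]
t=22-27: P3@Q1 runs 5, rem=2, quantum used, demote→Q2. Q0=[] Q1=[P5] Q2=[P2,P3]
t=27-30: P5@Q1 runs 3, rem=6, I/O yield, promote→Q0. Q0=[P5] Q1=[] Q2=[P2,P3]
t=30-32: P5@Q0 runs 2, rem=4, quantum used, demote→Q1. Q0=[] Q1=[P5] Q2=[P2,P3]
t=32-35: P5@Q1 runs 3, rem=1, I/O yield, promote→Q0. Q0=[P5] Q1=[] Q2=[P2,P3]
t=35-36: P5@Q0 runs 1, rem=0, completes. Q0=[] Q1=[] Q2=[P2,P3]
t=36-40: P2@Q2 runs 4, rem=0, completes. Q0=[] Q1=[] Q2=[P3]
t=40-42: P3@Q2 runs 2, rem=0, completes. Q0=[] Q1=[] Q2=[]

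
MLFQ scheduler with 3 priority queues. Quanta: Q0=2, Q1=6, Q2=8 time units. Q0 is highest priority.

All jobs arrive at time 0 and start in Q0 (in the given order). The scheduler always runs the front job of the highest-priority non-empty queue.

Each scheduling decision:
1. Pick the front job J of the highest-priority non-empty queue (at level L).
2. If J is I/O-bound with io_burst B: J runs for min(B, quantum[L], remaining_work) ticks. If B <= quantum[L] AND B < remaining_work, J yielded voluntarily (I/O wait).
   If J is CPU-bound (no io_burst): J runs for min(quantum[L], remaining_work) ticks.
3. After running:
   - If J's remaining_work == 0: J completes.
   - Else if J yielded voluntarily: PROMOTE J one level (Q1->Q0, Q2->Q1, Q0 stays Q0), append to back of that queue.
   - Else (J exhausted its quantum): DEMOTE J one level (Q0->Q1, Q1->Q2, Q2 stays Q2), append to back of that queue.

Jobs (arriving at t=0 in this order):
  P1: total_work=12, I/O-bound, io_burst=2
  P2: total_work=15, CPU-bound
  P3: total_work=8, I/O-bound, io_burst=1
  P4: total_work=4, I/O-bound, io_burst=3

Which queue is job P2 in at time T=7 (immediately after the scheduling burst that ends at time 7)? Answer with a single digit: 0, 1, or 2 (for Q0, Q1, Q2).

Answer: 1

Derivation:
t=0-2: P1@Q0 runs 2, rem=10, I/O yield, promote→Q0. Q0=[P2,P3,P4,P1] Q1=[] Q2=[]
t=2-4: P2@Q0 runs 2, rem=13, quantum used, demote→Q1. Q0=[P3,P4,P1] Q1=[P2] Q2=[]
t=4-5: P3@Q0 runs 1, rem=7, I/O yield, promote→Q0. Q0=[P4,P1,P3] Q1=[P2] Q2=[]
t=5-7: P4@Q0 runs 2, rem=2, quantum used, demote→Q1. Q0=[P1,P3] Q1=[P2,P4] Q2=[]
t=7-9: P1@Q0 runs 2, rem=8, I/O yield, promote→Q0. Q0=[P3,P1] Q1=[P2,P4] Q2=[]
t=9-10: P3@Q0 runs 1, rem=6, I/O yield, promote→Q0. Q0=[P1,P3] Q1=[P2,P4] Q2=[]
t=10-12: P1@Q0 runs 2, rem=6, I/O yield, promote→Q0. Q0=[P3,P1] Q1=[P2,P4] Q2=[]
t=12-13: P3@Q0 runs 1, rem=5, I/O yield, promote→Q0. Q0=[P1,P3] Q1=[P2,P4] Q2=[]
t=13-15: P1@Q0 runs 2, rem=4, I/O yield, promote→Q0. Q0=[P3,P1] Q1=[P2,P4] Q2=[]
t=15-16: P3@Q0 runs 1, rem=4, I/O yield, promote→Q0. Q0=[P1,P3] Q1=[P2,P4] Q2=[]
t=16-18: P1@Q0 runs 2, rem=2, I/O yield, promote→Q0. Q0=[P3,P1] Q1=[P2,P4] Q2=[]
t=18-19: P3@Q0 runs 1, rem=3, I/O yield, promote→Q0. Q0=[P1,P3] Q1=[P2,P4] Q2=[]
t=19-21: P1@Q0 runs 2, rem=0, completes. Q0=[P3] Q1=[P2,P4] Q2=[]
t=21-22: P3@Q0 runs 1, rem=2, I/O yield, promote→Q0. Q0=[P3] Q1=[P2,P4] Q2=[]
t=22-23: P3@Q0 runs 1, rem=1, I/O yield, promote→Q0. Q0=[P3] Q1=[P2,P4] Q2=[]
t=23-24: P3@Q0 runs 1, rem=0, completes. Q0=[] Q1=[P2,P4] Q2=[]
t=24-30: P2@Q1 runs 6, rem=7, quantum used, demote→Q2. Q0=[] Q1=[P4] Q2=[P2]
t=30-32: P4@Q1 runs 2, rem=0, completes. Q0=[] Q1=[] Q2=[P2]
t=32-39: P2@Q2 runs 7, rem=0, completes. Q0=[] Q1=[] Q2=[]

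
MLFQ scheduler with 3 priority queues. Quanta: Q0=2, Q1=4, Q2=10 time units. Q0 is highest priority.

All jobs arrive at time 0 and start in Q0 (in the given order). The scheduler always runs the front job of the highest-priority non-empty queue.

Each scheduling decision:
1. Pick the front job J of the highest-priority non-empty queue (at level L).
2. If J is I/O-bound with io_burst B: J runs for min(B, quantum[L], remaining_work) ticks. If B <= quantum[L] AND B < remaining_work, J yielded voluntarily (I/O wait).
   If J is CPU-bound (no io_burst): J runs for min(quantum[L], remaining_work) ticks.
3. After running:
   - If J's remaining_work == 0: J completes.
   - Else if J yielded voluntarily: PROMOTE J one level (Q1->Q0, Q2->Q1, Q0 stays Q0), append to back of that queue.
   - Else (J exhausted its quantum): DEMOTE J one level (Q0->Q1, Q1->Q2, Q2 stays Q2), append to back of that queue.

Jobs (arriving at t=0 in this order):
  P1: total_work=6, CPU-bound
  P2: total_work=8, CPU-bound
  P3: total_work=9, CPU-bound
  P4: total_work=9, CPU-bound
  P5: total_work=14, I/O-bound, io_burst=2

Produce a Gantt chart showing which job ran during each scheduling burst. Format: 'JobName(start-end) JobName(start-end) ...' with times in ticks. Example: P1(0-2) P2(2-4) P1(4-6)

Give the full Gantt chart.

Answer: P1(0-2) P2(2-4) P3(4-6) P4(6-8) P5(8-10) P5(10-12) P5(12-14) P5(14-16) P5(16-18) P5(18-20) P5(20-22) P1(22-26) P2(26-30) P3(30-34) P4(34-38) P2(38-40) P3(40-43) P4(43-46)

Derivation:
t=0-2: P1@Q0 runs 2, rem=4, quantum used, demote→Q1. Q0=[P2,P3,P4,P5] Q1=[P1] Q2=[]
t=2-4: P2@Q0 runs 2, rem=6, quantum used, demote→Q1. Q0=[P3,P4,P5] Q1=[P1,P2] Q2=[]
t=4-6: P3@Q0 runs 2, rem=7, quantum used, demote→Q1. Q0=[P4,P5] Q1=[P1,P2,P3] Q2=[]
t=6-8: P4@Q0 runs 2, rem=7, quantum used, demote→Q1. Q0=[P5] Q1=[P1,P2,P3,P4] Q2=[]
t=8-10: P5@Q0 runs 2, rem=12, I/O yield, promote→Q0. Q0=[P5] Q1=[P1,P2,P3,P4] Q2=[]
t=10-12: P5@Q0 runs 2, rem=10, I/O yield, promote→Q0. Q0=[P5] Q1=[P1,P2,P3,P4] Q2=[]
t=12-14: P5@Q0 runs 2, rem=8, I/O yield, promote→Q0. Q0=[P5] Q1=[P1,P2,P3,P4] Q2=[]
t=14-16: P5@Q0 runs 2, rem=6, I/O yield, promote→Q0. Q0=[P5] Q1=[P1,P2,P3,P4] Q2=[]
t=16-18: P5@Q0 runs 2, rem=4, I/O yield, promote→Q0. Q0=[P5] Q1=[P1,P2,P3,P4] Q2=[]
t=18-20: P5@Q0 runs 2, rem=2, I/O yield, promote→Q0. Q0=[P5] Q1=[P1,P2,P3,P4] Q2=[]
t=20-22: P5@Q0 runs 2, rem=0, completes. Q0=[] Q1=[P1,P2,P3,P4] Q2=[]
t=22-26: P1@Q1 runs 4, rem=0, completes. Q0=[] Q1=[P2,P3,P4] Q2=[]
t=26-30: P2@Q1 runs 4, rem=2, quantum used, demote→Q2. Q0=[] Q1=[P3,P4] Q2=[P2]
t=30-34: P3@Q1 runs 4, rem=3, quantum used, demote→Q2. Q0=[] Q1=[P4] Q2=[P2,P3]
t=34-38: P4@Q1 runs 4, rem=3, quantum used, demote→Q2. Q0=[] Q1=[] Q2=[P2,P3,P4]
t=38-40: P2@Q2 runs 2, rem=0, completes. Q0=[] Q1=[] Q2=[P3,P4]
t=40-43: P3@Q2 runs 3, rem=0, completes. Q0=[] Q1=[] Q2=[P4]
t=43-46: P4@Q2 runs 3, rem=0, completes. Q0=[] Q1=[] Q2=[]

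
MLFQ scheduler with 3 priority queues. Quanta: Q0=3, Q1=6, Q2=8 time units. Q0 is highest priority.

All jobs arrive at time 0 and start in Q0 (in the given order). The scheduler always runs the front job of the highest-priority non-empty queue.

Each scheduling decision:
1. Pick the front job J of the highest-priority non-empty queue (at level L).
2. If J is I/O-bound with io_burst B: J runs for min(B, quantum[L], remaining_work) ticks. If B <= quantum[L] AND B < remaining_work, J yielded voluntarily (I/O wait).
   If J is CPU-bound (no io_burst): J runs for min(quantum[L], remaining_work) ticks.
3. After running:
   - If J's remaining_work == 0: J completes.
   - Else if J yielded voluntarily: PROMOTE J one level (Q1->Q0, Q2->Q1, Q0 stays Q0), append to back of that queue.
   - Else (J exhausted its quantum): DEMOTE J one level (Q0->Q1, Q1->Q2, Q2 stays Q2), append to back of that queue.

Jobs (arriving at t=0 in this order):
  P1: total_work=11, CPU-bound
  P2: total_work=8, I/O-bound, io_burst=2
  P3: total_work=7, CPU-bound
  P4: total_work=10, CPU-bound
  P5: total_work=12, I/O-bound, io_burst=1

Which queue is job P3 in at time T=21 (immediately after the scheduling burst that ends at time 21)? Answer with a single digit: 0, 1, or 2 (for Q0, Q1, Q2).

t=0-3: P1@Q0 runs 3, rem=8, quantum used, demote→Q1. Q0=[P2,P3,P4,P5] Q1=[P1] Q2=[]
t=3-5: P2@Q0 runs 2, rem=6, I/O yield, promote→Q0. Q0=[P3,P4,P5,P2] Q1=[P1] Q2=[]
t=5-8: P3@Q0 runs 3, rem=4, quantum used, demote→Q1. Q0=[P4,P5,P2] Q1=[P1,P3] Q2=[]
t=8-11: P4@Q0 runs 3, rem=7, quantum used, demote→Q1. Q0=[P5,P2] Q1=[P1,P3,P4] Q2=[]
t=11-12: P5@Q0 runs 1, rem=11, I/O yield, promote→Q0. Q0=[P2,P5] Q1=[P1,P3,P4] Q2=[]
t=12-14: P2@Q0 runs 2, rem=4, I/O yield, promote→Q0. Q0=[P5,P2] Q1=[P1,P3,P4] Q2=[]
t=14-15: P5@Q0 runs 1, rem=10, I/O yield, promote→Q0. Q0=[P2,P5] Q1=[P1,P3,P4] Q2=[]
t=15-17: P2@Q0 runs 2, rem=2, I/O yield, promote→Q0. Q0=[P5,P2] Q1=[P1,P3,P4] Q2=[]
t=17-18: P5@Q0 runs 1, rem=9, I/O yield, promote→Q0. Q0=[P2,P5] Q1=[P1,P3,P4] Q2=[]
t=18-20: P2@Q0 runs 2, rem=0, completes. Q0=[P5] Q1=[P1,P3,P4] Q2=[]
t=20-21: P5@Q0 runs 1, rem=8, I/O yield, promote→Q0. Q0=[P5] Q1=[P1,P3,P4] Q2=[]
t=21-22: P5@Q0 runs 1, rem=7, I/O yield, promote→Q0. Q0=[P5] Q1=[P1,P3,P4] Q2=[]
t=22-23: P5@Q0 runs 1, rem=6, I/O yield, promote→Q0. Q0=[P5] Q1=[P1,P3,P4] Q2=[]
t=23-24: P5@Q0 runs 1, rem=5, I/O yield, promote→Q0. Q0=[P5] Q1=[P1,P3,P4] Q2=[]
t=24-25: P5@Q0 runs 1, rem=4, I/O yield, promote→Q0. Q0=[P5] Q1=[P1,P3,P4] Q2=[]
t=25-26: P5@Q0 runs 1, rem=3, I/O yield, promote→Q0. Q0=[P5] Q1=[P1,P3,P4] Q2=[]
t=26-27: P5@Q0 runs 1, rem=2, I/O yield, promote→Q0. Q0=[P5] Q1=[P1,P3,P4] Q2=[]
t=27-28: P5@Q0 runs 1, rem=1, I/O yield, promote→Q0. Q0=[P5] Q1=[P1,P3,P4] Q2=[]
t=28-29: P5@Q0 runs 1, rem=0, completes. Q0=[] Q1=[P1,P3,P4] Q2=[]
t=29-35: P1@Q1 runs 6, rem=2, quantum used, demote→Q2. Q0=[] Q1=[P3,P4] Q2=[P1]
t=35-39: P3@Q1 runs 4, rem=0, completes. Q0=[] Q1=[P4] Q2=[P1]
t=39-45: P4@Q1 runs 6, rem=1, quantum used, demote→Q2. Q0=[] Q1=[] Q2=[P1,P4]
t=45-47: P1@Q2 runs 2, rem=0, completes. Q0=[] Q1=[] Q2=[P4]
t=47-48: P4@Q2 runs 1, rem=0, completes. Q0=[] Q1=[] Q2=[]

Answer: 1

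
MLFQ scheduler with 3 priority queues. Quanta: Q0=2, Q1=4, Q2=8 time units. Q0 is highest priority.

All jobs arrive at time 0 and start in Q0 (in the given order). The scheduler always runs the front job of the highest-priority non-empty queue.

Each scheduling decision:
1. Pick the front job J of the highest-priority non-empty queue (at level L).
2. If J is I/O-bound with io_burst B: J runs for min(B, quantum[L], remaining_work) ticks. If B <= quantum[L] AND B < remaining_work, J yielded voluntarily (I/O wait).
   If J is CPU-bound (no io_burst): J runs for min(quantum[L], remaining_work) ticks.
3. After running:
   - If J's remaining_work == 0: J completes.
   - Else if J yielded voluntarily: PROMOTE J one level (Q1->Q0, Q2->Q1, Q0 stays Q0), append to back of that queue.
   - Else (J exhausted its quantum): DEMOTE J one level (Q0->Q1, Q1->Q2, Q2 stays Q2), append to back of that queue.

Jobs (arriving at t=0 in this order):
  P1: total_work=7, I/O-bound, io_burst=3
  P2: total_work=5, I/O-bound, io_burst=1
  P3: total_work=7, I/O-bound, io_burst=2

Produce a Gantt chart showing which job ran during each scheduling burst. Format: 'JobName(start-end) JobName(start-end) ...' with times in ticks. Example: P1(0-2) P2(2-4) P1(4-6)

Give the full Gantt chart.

Answer: P1(0-2) P2(2-3) P3(3-5) P2(5-6) P3(6-8) P2(8-9) P3(9-11) P2(11-12) P3(12-13) P2(13-14) P1(14-17) P1(17-19)

Derivation:
t=0-2: P1@Q0 runs 2, rem=5, quantum used, demote→Q1. Q0=[P2,P3] Q1=[P1] Q2=[]
t=2-3: P2@Q0 runs 1, rem=4, I/O yield, promote→Q0. Q0=[P3,P2] Q1=[P1] Q2=[]
t=3-5: P3@Q0 runs 2, rem=5, I/O yield, promote→Q0. Q0=[P2,P3] Q1=[P1] Q2=[]
t=5-6: P2@Q0 runs 1, rem=3, I/O yield, promote→Q0. Q0=[P3,P2] Q1=[P1] Q2=[]
t=6-8: P3@Q0 runs 2, rem=3, I/O yield, promote→Q0. Q0=[P2,P3] Q1=[P1] Q2=[]
t=8-9: P2@Q0 runs 1, rem=2, I/O yield, promote→Q0. Q0=[P3,P2] Q1=[P1] Q2=[]
t=9-11: P3@Q0 runs 2, rem=1, I/O yield, promote→Q0. Q0=[P2,P3] Q1=[P1] Q2=[]
t=11-12: P2@Q0 runs 1, rem=1, I/O yield, promote→Q0. Q0=[P3,P2] Q1=[P1] Q2=[]
t=12-13: P3@Q0 runs 1, rem=0, completes. Q0=[P2] Q1=[P1] Q2=[]
t=13-14: P2@Q0 runs 1, rem=0, completes. Q0=[] Q1=[P1] Q2=[]
t=14-17: P1@Q1 runs 3, rem=2, I/O yield, promote→Q0. Q0=[P1] Q1=[] Q2=[]
t=17-19: P1@Q0 runs 2, rem=0, completes. Q0=[] Q1=[] Q2=[]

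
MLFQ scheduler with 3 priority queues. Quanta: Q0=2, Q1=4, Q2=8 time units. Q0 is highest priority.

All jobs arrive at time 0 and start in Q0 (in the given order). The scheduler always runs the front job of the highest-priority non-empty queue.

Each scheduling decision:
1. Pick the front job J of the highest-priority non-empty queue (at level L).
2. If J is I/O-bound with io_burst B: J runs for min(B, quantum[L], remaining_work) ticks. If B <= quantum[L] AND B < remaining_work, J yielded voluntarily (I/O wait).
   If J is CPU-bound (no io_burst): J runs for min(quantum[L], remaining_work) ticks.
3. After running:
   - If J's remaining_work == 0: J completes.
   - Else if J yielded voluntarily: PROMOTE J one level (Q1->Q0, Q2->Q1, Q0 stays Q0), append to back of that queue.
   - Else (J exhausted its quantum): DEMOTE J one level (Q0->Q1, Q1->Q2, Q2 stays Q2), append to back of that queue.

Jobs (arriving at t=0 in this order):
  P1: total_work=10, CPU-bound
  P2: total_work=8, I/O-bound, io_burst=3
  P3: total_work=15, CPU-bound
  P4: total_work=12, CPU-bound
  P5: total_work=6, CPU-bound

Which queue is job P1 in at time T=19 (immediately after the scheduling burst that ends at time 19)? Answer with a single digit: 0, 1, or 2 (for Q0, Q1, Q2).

t=0-2: P1@Q0 runs 2, rem=8, quantum used, demote→Q1. Q0=[P2,P3,P4,P5] Q1=[P1] Q2=[]
t=2-4: P2@Q0 runs 2, rem=6, quantum used, demote→Q1. Q0=[P3,P4,P5] Q1=[P1,P2] Q2=[]
t=4-6: P3@Q0 runs 2, rem=13, quantum used, demote→Q1. Q0=[P4,P5] Q1=[P1,P2,P3] Q2=[]
t=6-8: P4@Q0 runs 2, rem=10, quantum used, demote→Q1. Q0=[P5] Q1=[P1,P2,P3,P4] Q2=[]
t=8-10: P5@Q0 runs 2, rem=4, quantum used, demote→Q1. Q0=[] Q1=[P1,P2,P3,P4,P5] Q2=[]
t=10-14: P1@Q1 runs 4, rem=4, quantum used, demote→Q2. Q0=[] Q1=[P2,P3,P4,P5] Q2=[P1]
t=14-17: P2@Q1 runs 3, rem=3, I/O yield, promote→Q0. Q0=[P2] Q1=[P3,P4,P5] Q2=[P1]
t=17-19: P2@Q0 runs 2, rem=1, quantum used, demote→Q1. Q0=[] Q1=[P3,P4,P5,P2] Q2=[P1]
t=19-23: P3@Q1 runs 4, rem=9, quantum used, demote→Q2. Q0=[] Q1=[P4,P5,P2] Q2=[P1,P3]
t=23-27: P4@Q1 runs 4, rem=6, quantum used, demote→Q2. Q0=[] Q1=[P5,P2] Q2=[P1,P3,P4]
t=27-31: P5@Q1 runs 4, rem=0, completes. Q0=[] Q1=[P2] Q2=[P1,P3,P4]
t=31-32: P2@Q1 runs 1, rem=0, completes. Q0=[] Q1=[] Q2=[P1,P3,P4]
t=32-36: P1@Q2 runs 4, rem=0, completes. Q0=[] Q1=[] Q2=[P3,P4]
t=36-44: P3@Q2 runs 8, rem=1, quantum used, demote→Q2. Q0=[] Q1=[] Q2=[P4,P3]
t=44-50: P4@Q2 runs 6, rem=0, completes. Q0=[] Q1=[] Q2=[P3]
t=50-51: P3@Q2 runs 1, rem=0, completes. Q0=[] Q1=[] Q2=[]

Answer: 2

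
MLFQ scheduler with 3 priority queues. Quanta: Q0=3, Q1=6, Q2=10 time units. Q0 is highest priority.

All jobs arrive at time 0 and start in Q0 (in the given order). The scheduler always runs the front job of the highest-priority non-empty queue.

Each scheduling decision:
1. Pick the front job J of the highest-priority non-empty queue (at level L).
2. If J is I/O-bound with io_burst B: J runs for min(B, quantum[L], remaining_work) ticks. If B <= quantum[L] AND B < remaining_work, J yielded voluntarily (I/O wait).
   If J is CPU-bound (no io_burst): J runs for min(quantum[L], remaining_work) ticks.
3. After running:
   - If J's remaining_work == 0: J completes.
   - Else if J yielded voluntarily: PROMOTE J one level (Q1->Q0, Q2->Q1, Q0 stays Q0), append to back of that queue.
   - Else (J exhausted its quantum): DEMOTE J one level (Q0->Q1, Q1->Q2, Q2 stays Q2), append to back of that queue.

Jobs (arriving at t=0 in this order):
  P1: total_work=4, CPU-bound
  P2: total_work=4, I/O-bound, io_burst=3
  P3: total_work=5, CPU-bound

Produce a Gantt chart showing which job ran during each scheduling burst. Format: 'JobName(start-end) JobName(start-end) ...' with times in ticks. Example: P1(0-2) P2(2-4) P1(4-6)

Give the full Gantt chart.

t=0-3: P1@Q0 runs 3, rem=1, quantum used, demote→Q1. Q0=[P2,P3] Q1=[P1] Q2=[]
t=3-6: P2@Q0 runs 3, rem=1, I/O yield, promote→Q0. Q0=[P3,P2] Q1=[P1] Q2=[]
t=6-9: P3@Q0 runs 3, rem=2, quantum used, demote→Q1. Q0=[P2] Q1=[P1,P3] Q2=[]
t=9-10: P2@Q0 runs 1, rem=0, completes. Q0=[] Q1=[P1,P3] Q2=[]
t=10-11: P1@Q1 runs 1, rem=0, completes. Q0=[] Q1=[P3] Q2=[]
t=11-13: P3@Q1 runs 2, rem=0, completes. Q0=[] Q1=[] Q2=[]

Answer: P1(0-3) P2(3-6) P3(6-9) P2(9-10) P1(10-11) P3(11-13)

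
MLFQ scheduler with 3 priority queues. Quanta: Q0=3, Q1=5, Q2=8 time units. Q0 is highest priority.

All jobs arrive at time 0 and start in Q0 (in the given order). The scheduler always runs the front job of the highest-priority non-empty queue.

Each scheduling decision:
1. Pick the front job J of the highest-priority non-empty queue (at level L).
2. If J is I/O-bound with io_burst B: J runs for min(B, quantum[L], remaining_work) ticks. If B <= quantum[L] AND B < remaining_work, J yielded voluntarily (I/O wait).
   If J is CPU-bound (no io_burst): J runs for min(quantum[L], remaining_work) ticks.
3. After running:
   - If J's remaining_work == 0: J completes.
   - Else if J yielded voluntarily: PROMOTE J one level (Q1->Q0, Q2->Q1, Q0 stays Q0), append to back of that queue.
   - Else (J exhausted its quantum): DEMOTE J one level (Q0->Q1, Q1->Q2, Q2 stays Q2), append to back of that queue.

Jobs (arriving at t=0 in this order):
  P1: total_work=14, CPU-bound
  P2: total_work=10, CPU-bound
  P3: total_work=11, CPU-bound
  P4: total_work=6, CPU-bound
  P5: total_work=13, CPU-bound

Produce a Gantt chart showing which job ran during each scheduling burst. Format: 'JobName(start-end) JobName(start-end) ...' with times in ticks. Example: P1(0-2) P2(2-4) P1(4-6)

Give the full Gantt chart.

t=0-3: P1@Q0 runs 3, rem=11, quantum used, demote→Q1. Q0=[P2,P3,P4,P5] Q1=[P1] Q2=[]
t=3-6: P2@Q0 runs 3, rem=7, quantum used, demote→Q1. Q0=[P3,P4,P5] Q1=[P1,P2] Q2=[]
t=6-9: P3@Q0 runs 3, rem=8, quantum used, demote→Q1. Q0=[P4,P5] Q1=[P1,P2,P3] Q2=[]
t=9-12: P4@Q0 runs 3, rem=3, quantum used, demote→Q1. Q0=[P5] Q1=[P1,P2,P3,P4] Q2=[]
t=12-15: P5@Q0 runs 3, rem=10, quantum used, demote→Q1. Q0=[] Q1=[P1,P2,P3,P4,P5] Q2=[]
t=15-20: P1@Q1 runs 5, rem=6, quantum used, demote→Q2. Q0=[] Q1=[P2,P3,P4,P5] Q2=[P1]
t=20-25: P2@Q1 runs 5, rem=2, quantum used, demote→Q2. Q0=[] Q1=[P3,P4,P5] Q2=[P1,P2]
t=25-30: P3@Q1 runs 5, rem=3, quantum used, demote→Q2. Q0=[] Q1=[P4,P5] Q2=[P1,P2,P3]
t=30-33: P4@Q1 runs 3, rem=0, completes. Q0=[] Q1=[P5] Q2=[P1,P2,P3]
t=33-38: P5@Q1 runs 5, rem=5, quantum used, demote→Q2. Q0=[] Q1=[] Q2=[P1,P2,P3,P5]
t=38-44: P1@Q2 runs 6, rem=0, completes. Q0=[] Q1=[] Q2=[P2,P3,P5]
t=44-46: P2@Q2 runs 2, rem=0, completes. Q0=[] Q1=[] Q2=[P3,P5]
t=46-49: P3@Q2 runs 3, rem=0, completes. Q0=[] Q1=[] Q2=[P5]
t=49-54: P5@Q2 runs 5, rem=0, completes. Q0=[] Q1=[] Q2=[]

Answer: P1(0-3) P2(3-6) P3(6-9) P4(9-12) P5(12-15) P1(15-20) P2(20-25) P3(25-30) P4(30-33) P5(33-38) P1(38-44) P2(44-46) P3(46-49) P5(49-54)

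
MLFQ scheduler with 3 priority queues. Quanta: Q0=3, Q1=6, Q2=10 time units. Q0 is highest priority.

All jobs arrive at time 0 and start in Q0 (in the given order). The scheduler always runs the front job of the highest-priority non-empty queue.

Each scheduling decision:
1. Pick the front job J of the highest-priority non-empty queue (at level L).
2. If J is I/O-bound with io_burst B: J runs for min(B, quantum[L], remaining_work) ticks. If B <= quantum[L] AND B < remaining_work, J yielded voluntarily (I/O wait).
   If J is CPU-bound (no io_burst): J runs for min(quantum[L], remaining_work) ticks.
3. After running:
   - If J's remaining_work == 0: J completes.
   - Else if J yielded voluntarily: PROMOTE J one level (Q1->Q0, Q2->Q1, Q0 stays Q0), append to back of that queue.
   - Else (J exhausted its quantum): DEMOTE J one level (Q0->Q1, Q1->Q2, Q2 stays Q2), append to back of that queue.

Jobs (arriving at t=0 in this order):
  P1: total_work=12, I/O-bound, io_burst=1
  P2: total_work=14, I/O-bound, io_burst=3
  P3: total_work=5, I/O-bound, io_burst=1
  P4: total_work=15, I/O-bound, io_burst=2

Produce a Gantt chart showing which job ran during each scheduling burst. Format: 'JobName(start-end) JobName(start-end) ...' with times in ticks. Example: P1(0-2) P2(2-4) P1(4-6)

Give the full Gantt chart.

t=0-1: P1@Q0 runs 1, rem=11, I/O yield, promote→Q0. Q0=[P2,P3,P4,P1] Q1=[] Q2=[]
t=1-4: P2@Q0 runs 3, rem=11, I/O yield, promote→Q0. Q0=[P3,P4,P1,P2] Q1=[] Q2=[]
t=4-5: P3@Q0 runs 1, rem=4, I/O yield, promote→Q0. Q0=[P4,P1,P2,P3] Q1=[] Q2=[]
t=5-7: P4@Q0 runs 2, rem=13, I/O yield, promote→Q0. Q0=[P1,P2,P3,P4] Q1=[] Q2=[]
t=7-8: P1@Q0 runs 1, rem=10, I/O yield, promote→Q0. Q0=[P2,P3,P4,P1] Q1=[] Q2=[]
t=8-11: P2@Q0 runs 3, rem=8, I/O yield, promote→Q0. Q0=[P3,P4,P1,P2] Q1=[] Q2=[]
t=11-12: P3@Q0 runs 1, rem=3, I/O yield, promote→Q0. Q0=[P4,P1,P2,P3] Q1=[] Q2=[]
t=12-14: P4@Q0 runs 2, rem=11, I/O yield, promote→Q0. Q0=[P1,P2,P3,P4] Q1=[] Q2=[]
t=14-15: P1@Q0 runs 1, rem=9, I/O yield, promote→Q0. Q0=[P2,P3,P4,P1] Q1=[] Q2=[]
t=15-18: P2@Q0 runs 3, rem=5, I/O yield, promote→Q0. Q0=[P3,P4,P1,P2] Q1=[] Q2=[]
t=18-19: P3@Q0 runs 1, rem=2, I/O yield, promote→Q0. Q0=[P4,P1,P2,P3] Q1=[] Q2=[]
t=19-21: P4@Q0 runs 2, rem=9, I/O yield, promote→Q0. Q0=[P1,P2,P3,P4] Q1=[] Q2=[]
t=21-22: P1@Q0 runs 1, rem=8, I/O yield, promote→Q0. Q0=[P2,P3,P4,P1] Q1=[] Q2=[]
t=22-25: P2@Q0 runs 3, rem=2, I/O yield, promote→Q0. Q0=[P3,P4,P1,P2] Q1=[] Q2=[]
t=25-26: P3@Q0 runs 1, rem=1, I/O yield, promote→Q0. Q0=[P4,P1,P2,P3] Q1=[] Q2=[]
t=26-28: P4@Q0 runs 2, rem=7, I/O yield, promote→Q0. Q0=[P1,P2,P3,P4] Q1=[] Q2=[]
t=28-29: P1@Q0 runs 1, rem=7, I/O yield, promote→Q0. Q0=[P2,P3,P4,P1] Q1=[] Q2=[]
t=29-31: P2@Q0 runs 2, rem=0, completes. Q0=[P3,P4,P1] Q1=[] Q2=[]
t=31-32: P3@Q0 runs 1, rem=0, completes. Q0=[P4,P1] Q1=[] Q2=[]
t=32-34: P4@Q0 runs 2, rem=5, I/O yield, promote→Q0. Q0=[P1,P4] Q1=[] Q2=[]
t=34-35: P1@Q0 runs 1, rem=6, I/O yield, promote→Q0. Q0=[P4,P1] Q1=[] Q2=[]
t=35-37: P4@Q0 runs 2, rem=3, I/O yield, promote→Q0. Q0=[P1,P4] Q1=[] Q2=[]
t=37-38: P1@Q0 runs 1, rem=5, I/O yield, promote→Q0. Q0=[P4,P1] Q1=[] Q2=[]
t=38-40: P4@Q0 runs 2, rem=1, I/O yield, promote→Q0. Q0=[P1,P4] Q1=[] Q2=[]
t=40-41: P1@Q0 runs 1, rem=4, I/O yield, promote→Q0. Q0=[P4,P1] Q1=[] Q2=[]
t=41-42: P4@Q0 runs 1, rem=0, completes. Q0=[P1] Q1=[] Q2=[]
t=42-43: P1@Q0 runs 1, rem=3, I/O yield, promote→Q0. Q0=[P1] Q1=[] Q2=[]
t=43-44: P1@Q0 runs 1, rem=2, I/O yield, promote→Q0. Q0=[P1] Q1=[] Q2=[]
t=44-45: P1@Q0 runs 1, rem=1, I/O yield, promote→Q0. Q0=[P1] Q1=[] Q2=[]
t=45-46: P1@Q0 runs 1, rem=0, completes. Q0=[] Q1=[] Q2=[]

Answer: P1(0-1) P2(1-4) P3(4-5) P4(5-7) P1(7-8) P2(8-11) P3(11-12) P4(12-14) P1(14-15) P2(15-18) P3(18-19) P4(19-21) P1(21-22) P2(22-25) P3(25-26) P4(26-28) P1(28-29) P2(29-31) P3(31-32) P4(32-34) P1(34-35) P4(35-37) P1(37-38) P4(38-40) P1(40-41) P4(41-42) P1(42-43) P1(43-44) P1(44-45) P1(45-46)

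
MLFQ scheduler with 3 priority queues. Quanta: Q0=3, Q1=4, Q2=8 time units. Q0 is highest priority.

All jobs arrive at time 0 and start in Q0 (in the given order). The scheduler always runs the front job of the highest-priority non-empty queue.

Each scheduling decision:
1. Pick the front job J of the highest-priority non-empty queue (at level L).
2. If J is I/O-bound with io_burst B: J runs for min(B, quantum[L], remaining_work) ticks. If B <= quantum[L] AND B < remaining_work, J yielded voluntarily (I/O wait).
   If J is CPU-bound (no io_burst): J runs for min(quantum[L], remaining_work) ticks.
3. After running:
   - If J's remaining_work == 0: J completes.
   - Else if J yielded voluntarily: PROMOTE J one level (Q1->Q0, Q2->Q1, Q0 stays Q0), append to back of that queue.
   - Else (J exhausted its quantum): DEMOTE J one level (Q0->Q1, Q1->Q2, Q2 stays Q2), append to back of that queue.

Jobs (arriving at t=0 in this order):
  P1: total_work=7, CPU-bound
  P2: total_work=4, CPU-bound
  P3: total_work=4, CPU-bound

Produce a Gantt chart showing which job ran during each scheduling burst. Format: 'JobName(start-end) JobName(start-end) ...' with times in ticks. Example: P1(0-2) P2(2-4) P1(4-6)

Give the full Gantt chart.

t=0-3: P1@Q0 runs 3, rem=4, quantum used, demote→Q1. Q0=[P2,P3] Q1=[P1] Q2=[]
t=3-6: P2@Q0 runs 3, rem=1, quantum used, demote→Q1. Q0=[P3] Q1=[P1,P2] Q2=[]
t=6-9: P3@Q0 runs 3, rem=1, quantum used, demote→Q1. Q0=[] Q1=[P1,P2,P3] Q2=[]
t=9-13: P1@Q1 runs 4, rem=0, completes. Q0=[] Q1=[P2,P3] Q2=[]
t=13-14: P2@Q1 runs 1, rem=0, completes. Q0=[] Q1=[P3] Q2=[]
t=14-15: P3@Q1 runs 1, rem=0, completes. Q0=[] Q1=[] Q2=[]

Answer: P1(0-3) P2(3-6) P3(6-9) P1(9-13) P2(13-14) P3(14-15)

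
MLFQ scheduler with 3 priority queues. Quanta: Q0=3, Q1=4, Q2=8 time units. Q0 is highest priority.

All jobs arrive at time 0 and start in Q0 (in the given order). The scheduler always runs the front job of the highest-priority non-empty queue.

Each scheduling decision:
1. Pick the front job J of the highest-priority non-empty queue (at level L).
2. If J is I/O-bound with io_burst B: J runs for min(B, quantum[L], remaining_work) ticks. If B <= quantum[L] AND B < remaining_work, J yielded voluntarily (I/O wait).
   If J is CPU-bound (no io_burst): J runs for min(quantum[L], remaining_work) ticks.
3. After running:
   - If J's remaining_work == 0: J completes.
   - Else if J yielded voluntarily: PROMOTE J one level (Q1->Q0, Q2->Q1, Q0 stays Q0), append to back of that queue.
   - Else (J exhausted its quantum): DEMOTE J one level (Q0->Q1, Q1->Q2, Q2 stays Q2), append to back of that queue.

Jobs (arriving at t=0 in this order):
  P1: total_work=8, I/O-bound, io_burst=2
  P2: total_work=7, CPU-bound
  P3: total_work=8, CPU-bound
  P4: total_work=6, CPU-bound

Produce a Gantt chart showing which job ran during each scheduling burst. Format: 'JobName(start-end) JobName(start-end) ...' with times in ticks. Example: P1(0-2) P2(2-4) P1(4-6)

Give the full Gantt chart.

t=0-2: P1@Q0 runs 2, rem=6, I/O yield, promote→Q0. Q0=[P2,P3,P4,P1] Q1=[] Q2=[]
t=2-5: P2@Q0 runs 3, rem=4, quantum used, demote→Q1. Q0=[P3,P4,P1] Q1=[P2] Q2=[]
t=5-8: P3@Q0 runs 3, rem=5, quantum used, demote→Q1. Q0=[P4,P1] Q1=[P2,P3] Q2=[]
t=8-11: P4@Q0 runs 3, rem=3, quantum used, demote→Q1. Q0=[P1] Q1=[P2,P3,P4] Q2=[]
t=11-13: P1@Q0 runs 2, rem=4, I/O yield, promote→Q0. Q0=[P1] Q1=[P2,P3,P4] Q2=[]
t=13-15: P1@Q0 runs 2, rem=2, I/O yield, promote→Q0. Q0=[P1] Q1=[P2,P3,P4] Q2=[]
t=15-17: P1@Q0 runs 2, rem=0, completes. Q0=[] Q1=[P2,P3,P4] Q2=[]
t=17-21: P2@Q1 runs 4, rem=0, completes. Q0=[] Q1=[P3,P4] Q2=[]
t=21-25: P3@Q1 runs 4, rem=1, quantum used, demote→Q2. Q0=[] Q1=[P4] Q2=[P3]
t=25-28: P4@Q1 runs 3, rem=0, completes. Q0=[] Q1=[] Q2=[P3]
t=28-29: P3@Q2 runs 1, rem=0, completes. Q0=[] Q1=[] Q2=[]

Answer: P1(0-2) P2(2-5) P3(5-8) P4(8-11) P1(11-13) P1(13-15) P1(15-17) P2(17-21) P3(21-25) P4(25-28) P3(28-29)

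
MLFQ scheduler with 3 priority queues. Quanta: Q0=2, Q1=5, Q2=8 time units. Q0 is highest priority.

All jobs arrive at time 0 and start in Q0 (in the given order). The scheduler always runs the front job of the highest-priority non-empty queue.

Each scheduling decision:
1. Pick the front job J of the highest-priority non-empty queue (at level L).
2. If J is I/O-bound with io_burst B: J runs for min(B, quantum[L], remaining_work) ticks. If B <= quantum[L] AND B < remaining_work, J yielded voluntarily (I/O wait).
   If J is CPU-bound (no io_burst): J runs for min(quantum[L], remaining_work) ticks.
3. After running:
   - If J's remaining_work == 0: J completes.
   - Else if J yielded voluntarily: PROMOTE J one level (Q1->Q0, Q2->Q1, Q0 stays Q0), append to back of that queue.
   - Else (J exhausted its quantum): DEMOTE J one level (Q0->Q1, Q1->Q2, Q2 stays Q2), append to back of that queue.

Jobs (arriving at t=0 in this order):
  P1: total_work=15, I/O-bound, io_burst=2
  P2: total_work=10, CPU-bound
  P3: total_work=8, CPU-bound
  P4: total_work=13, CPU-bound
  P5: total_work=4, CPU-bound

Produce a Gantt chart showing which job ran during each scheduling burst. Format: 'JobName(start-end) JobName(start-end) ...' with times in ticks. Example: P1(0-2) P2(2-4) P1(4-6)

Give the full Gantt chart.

t=0-2: P1@Q0 runs 2, rem=13, I/O yield, promote→Q0. Q0=[P2,P3,P4,P5,P1] Q1=[] Q2=[]
t=2-4: P2@Q0 runs 2, rem=8, quantum used, demote→Q1. Q0=[P3,P4,P5,P1] Q1=[P2] Q2=[]
t=4-6: P3@Q0 runs 2, rem=6, quantum used, demote→Q1. Q0=[P4,P5,P1] Q1=[P2,P3] Q2=[]
t=6-8: P4@Q0 runs 2, rem=11, quantum used, demote→Q1. Q0=[P5,P1] Q1=[P2,P3,P4] Q2=[]
t=8-10: P5@Q0 runs 2, rem=2, quantum used, demote→Q1. Q0=[P1] Q1=[P2,P3,P4,P5] Q2=[]
t=10-12: P1@Q0 runs 2, rem=11, I/O yield, promote→Q0. Q0=[P1] Q1=[P2,P3,P4,P5] Q2=[]
t=12-14: P1@Q0 runs 2, rem=9, I/O yield, promote→Q0. Q0=[P1] Q1=[P2,P3,P4,P5] Q2=[]
t=14-16: P1@Q0 runs 2, rem=7, I/O yield, promote→Q0. Q0=[P1] Q1=[P2,P3,P4,P5] Q2=[]
t=16-18: P1@Q0 runs 2, rem=5, I/O yield, promote→Q0. Q0=[P1] Q1=[P2,P3,P4,P5] Q2=[]
t=18-20: P1@Q0 runs 2, rem=3, I/O yield, promote→Q0. Q0=[P1] Q1=[P2,P3,P4,P5] Q2=[]
t=20-22: P1@Q0 runs 2, rem=1, I/O yield, promote→Q0. Q0=[P1] Q1=[P2,P3,P4,P5] Q2=[]
t=22-23: P1@Q0 runs 1, rem=0, completes. Q0=[] Q1=[P2,P3,P4,P5] Q2=[]
t=23-28: P2@Q1 runs 5, rem=3, quantum used, demote→Q2. Q0=[] Q1=[P3,P4,P5] Q2=[P2]
t=28-33: P3@Q1 runs 5, rem=1, quantum used, demote→Q2. Q0=[] Q1=[P4,P5] Q2=[P2,P3]
t=33-38: P4@Q1 runs 5, rem=6, quantum used, demote→Q2. Q0=[] Q1=[P5] Q2=[P2,P3,P4]
t=38-40: P5@Q1 runs 2, rem=0, completes. Q0=[] Q1=[] Q2=[P2,P3,P4]
t=40-43: P2@Q2 runs 3, rem=0, completes. Q0=[] Q1=[] Q2=[P3,P4]
t=43-44: P3@Q2 runs 1, rem=0, completes. Q0=[] Q1=[] Q2=[P4]
t=44-50: P4@Q2 runs 6, rem=0, completes. Q0=[] Q1=[] Q2=[]

Answer: P1(0-2) P2(2-4) P3(4-6) P4(6-8) P5(8-10) P1(10-12) P1(12-14) P1(14-16) P1(16-18) P1(18-20) P1(20-22) P1(22-23) P2(23-28) P3(28-33) P4(33-38) P5(38-40) P2(40-43) P3(43-44) P4(44-50)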